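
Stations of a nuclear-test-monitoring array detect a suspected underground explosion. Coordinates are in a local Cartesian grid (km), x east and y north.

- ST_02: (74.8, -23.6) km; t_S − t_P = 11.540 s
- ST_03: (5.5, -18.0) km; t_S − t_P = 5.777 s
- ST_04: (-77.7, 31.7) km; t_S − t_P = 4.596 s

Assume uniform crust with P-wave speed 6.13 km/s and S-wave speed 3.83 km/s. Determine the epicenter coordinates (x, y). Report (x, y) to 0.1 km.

(-30.9, 28.4)

Distance from S−P lag: d = Δt · v_P v_S / (v_P − v_S) = Δt · (6.13·3.83)/(6.13−3.83) ≈ 10.2078·Δt.
So d_ST_02 = 117.80, d_ST_03 = 58.97, d_ST_04 = 46.91 km.
Circle about each station: (x − 74.8)² + (y + 23.6)² = 117.80²; (x − 5.5)² + (y + 18.0)² = 58.97²; (x + 77.7)² + (y − 31.7)² = 46.91².
Subtracting the ST_02 equation from the ST_03 and ST_04 equations removes the quadratic terms:
-138.6 x + 11.2 y = 4601.63
-305.0 x + 110.6 y = 12566.47
Solving the 2×2 system: x ≈ -30.9, y ≈ 28.4 km.
Check against ST_02 (with the unrounded x, y): √((x − 74.8)²+(y + 23.6)²) = 117.80 ≈ 117.80 km. ✓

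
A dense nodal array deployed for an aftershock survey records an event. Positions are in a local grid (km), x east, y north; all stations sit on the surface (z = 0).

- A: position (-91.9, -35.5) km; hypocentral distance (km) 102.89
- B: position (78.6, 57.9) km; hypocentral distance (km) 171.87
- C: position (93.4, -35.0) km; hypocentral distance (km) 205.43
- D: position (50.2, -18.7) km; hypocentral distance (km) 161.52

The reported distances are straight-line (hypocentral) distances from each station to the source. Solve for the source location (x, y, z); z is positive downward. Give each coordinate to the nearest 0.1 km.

Each station gives a sphere (x−x_i)² + (y−y_i)² + z² = d_i² (stations at z=0).
Subtracting the A sphere from B and C: z² cancels, leaving linear equations in x and y:
341.0 x + 186.8 y = -19128.43
370.6 x + 1.0 y = -31372.43
Solving: x ≈ -84.794, y ≈ 52.390 km (keep extra digits for the depth step; rounded: -84.8, 52.4).
Then from the A sphere: z² = 102.89² − (x + 91.9)² − (y + 35.5)² with x = -84.794, y = 52.390, so z ≈ 53.021 ≈ 53.0 km.

(-84.8, 52.4, 53.0)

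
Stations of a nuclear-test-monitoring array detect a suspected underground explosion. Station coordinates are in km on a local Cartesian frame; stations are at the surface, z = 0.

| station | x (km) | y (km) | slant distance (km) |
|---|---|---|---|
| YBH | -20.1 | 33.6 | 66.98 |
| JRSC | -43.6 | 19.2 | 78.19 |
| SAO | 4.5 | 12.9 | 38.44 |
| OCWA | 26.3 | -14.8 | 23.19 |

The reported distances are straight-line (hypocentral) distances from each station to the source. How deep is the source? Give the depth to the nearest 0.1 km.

z ≈ 22.7 km

Each station gives a sphere (x−x_i)² + (y−y_i)² + z² = d_i² (stations at z=0).
Subtracting the YBH sphere from JRSC and SAO: z² cancels, leaving linear equations in x and y:
-47.0 x − 28.8 y = -890.73
49.2 x − 41.4 y = 1662.38
Solving: x ≈ 25.203, y ≈ -10.202 km (keep extra digits for the depth step; rounded: 25.2, -10.2).
Then from the YBH sphere: z² = 66.98² − (x + 20.1)² − (y − 33.6)² with x = 25.203, y = -10.202, so z ≈ 22.701 ≈ 22.7 km.
Check against OCWA (with the unrounded solution): distance 23.19 ≈ 23.19 km. ✓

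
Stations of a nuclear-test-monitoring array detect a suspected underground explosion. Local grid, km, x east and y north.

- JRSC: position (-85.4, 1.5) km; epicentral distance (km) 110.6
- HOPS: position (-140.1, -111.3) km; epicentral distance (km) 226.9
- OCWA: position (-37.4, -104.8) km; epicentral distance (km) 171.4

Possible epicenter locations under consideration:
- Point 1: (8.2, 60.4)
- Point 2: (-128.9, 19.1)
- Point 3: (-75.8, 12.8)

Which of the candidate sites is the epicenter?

Point 1

For each candidate, compare |candidate − station| to the reported distance:
Point 1: residuals JRSC 0.0, HOPS 0.0, OCWA 0.0 → max 0.0 km
Point 2: residuals JRSC 63.7, HOPS 96.0, OCWA 17.4 → max 96.0 km
Point 3: residuals JRSC 95.8, HOPS 87.1, OCWA 47.7 → max 95.8 km
Only Point 1 has all residuals ≈ 0.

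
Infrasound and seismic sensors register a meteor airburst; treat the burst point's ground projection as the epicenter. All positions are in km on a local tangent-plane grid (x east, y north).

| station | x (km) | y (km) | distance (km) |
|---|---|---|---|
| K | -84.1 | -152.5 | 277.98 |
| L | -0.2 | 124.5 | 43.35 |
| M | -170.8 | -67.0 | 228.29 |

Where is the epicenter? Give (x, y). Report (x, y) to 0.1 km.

x ≈ -43.5 km, y ≈ 122.5 km

Circle about each station: (x + 84.1)² + (y + 152.5)² = 277.98²; (x + 0.2)² + (y − 124.5)² = 43.35²; (x + 170.8)² + (y + 67.0)² = 228.29².
Subtracting the K equation from the L and M equations removes the quadratic terms:
167.8 x + 554.0 y = 60564.89
-173.4 x + 171.0 y = 28489.14
Solving the 2×2 system: x ≈ -43.5, y ≈ 122.5 km.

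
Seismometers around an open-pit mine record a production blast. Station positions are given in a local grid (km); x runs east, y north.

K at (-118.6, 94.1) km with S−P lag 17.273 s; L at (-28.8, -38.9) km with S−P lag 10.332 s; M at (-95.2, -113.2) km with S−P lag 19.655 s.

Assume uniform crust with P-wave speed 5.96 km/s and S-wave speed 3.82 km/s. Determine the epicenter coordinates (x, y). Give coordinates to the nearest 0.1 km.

Distance from S−P lag: d = Δt · v_P v_S / (v_P − v_S) = Δt · (5.96·3.82)/(5.96−3.82) ≈ 10.6389·Δt.
So d_K = 183.77, d_L = 109.92, d_M = 209.11 km.
Circle about each station: (x + 118.6)² + (y − 94.1)² = 183.77²; (x + 28.8)² + (y + 38.9)² = 109.92²; (x + 95.2)² + (y + 113.2)² = 209.11².
Subtracting the K equation from the L and M equations removes the quadratic terms:
179.6 x − 266.0 y = 1110.89
46.8 x − 414.6 y = -10999.07
Solving the 2×2 system: x ≈ 54.6, y ≈ 32.7 km.

(54.6, 32.7)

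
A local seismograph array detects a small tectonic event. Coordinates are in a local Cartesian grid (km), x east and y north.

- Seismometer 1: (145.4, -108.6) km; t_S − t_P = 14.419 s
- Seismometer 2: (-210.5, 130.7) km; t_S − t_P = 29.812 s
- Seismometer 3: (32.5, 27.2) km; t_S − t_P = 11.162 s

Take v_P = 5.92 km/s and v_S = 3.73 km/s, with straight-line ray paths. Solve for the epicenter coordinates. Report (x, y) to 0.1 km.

Distance from S−P lag: d = Δt · v_P v_S / (v_P − v_S) = Δt · (5.92·3.73)/(5.92−3.73) ≈ 10.0829·Δt.
So d_Seismometer 1 = 145.39, d_Seismometer 2 = 300.59, d_Seismometer 3 = 112.55 km.
Circle about each station: (x − 145.4)² + (y + 108.6)² = 145.39²; (x + 210.5)² + (y − 130.7)² = 300.59²; (x − 32.5)² + (y − 27.2)² = 112.55².
Subtracting pairs of circle equations eliminates x²+y² and gives linear equations (the radical axes):
-711.8 x + 478.6 y = -40758.48
-225.8 x + 271.6 y = -22668.28
Solving the 2×2 system: x ≈ 2.6, y ≈ -81.3 km.

(2.6, -81.3)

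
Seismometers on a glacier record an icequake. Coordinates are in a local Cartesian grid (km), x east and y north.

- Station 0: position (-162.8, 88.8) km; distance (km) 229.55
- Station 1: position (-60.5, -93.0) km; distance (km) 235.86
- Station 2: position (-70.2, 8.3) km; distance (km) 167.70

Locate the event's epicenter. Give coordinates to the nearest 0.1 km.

Circle about each station: (x + 162.8)² + (y − 88.8)² = 229.55²; (x + 60.5)² + (y + 93.0)² = 235.86²; (x + 70.2)² + (y − 8.3)² = 167.70².
Subtracting pairs of circle equations eliminates x²+y² and gives linear equations (the radical axes):
204.6 x − 363.6 y = -25016.77
185.2 x − 161.0 y = -4822.44
Solving the 2×2 system: x ≈ 66.1, y ≈ 106.0 km.
Check against Station 0 (with the unrounded x, y): √((x + 162.8)²+(y − 88.8)²) = 229.56 ≈ 229.55 km. ✓

x ≈ 66.1 km, y ≈ 106.0 km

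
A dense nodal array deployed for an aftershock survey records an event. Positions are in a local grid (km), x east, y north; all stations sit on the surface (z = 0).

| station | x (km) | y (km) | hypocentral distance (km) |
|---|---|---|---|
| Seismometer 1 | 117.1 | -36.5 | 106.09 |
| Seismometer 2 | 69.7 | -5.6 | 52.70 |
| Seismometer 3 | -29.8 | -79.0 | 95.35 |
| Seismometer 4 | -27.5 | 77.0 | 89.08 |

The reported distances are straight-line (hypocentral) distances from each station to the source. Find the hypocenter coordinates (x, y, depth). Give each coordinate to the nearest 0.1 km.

Each station gives a sphere (x−x_i)² + (y−y_i)² + z² = d_i² (stations at z=0).
Subtracting the Seismometer 1 sphere from Seismometer 2 and Seismometer 3: z² cancels, leaving linear equations in x and y:
-94.8 x + 61.8 y = -1677.41
-293.8 x − 85.0 y = -5752.15
Solving: x ≈ 18.999, y ≈ 2.002 km (keep extra digits for the depth step; rounded: 19.0, 2.0).
Then from the Seismometer 1 sphere: z² = 106.09² − (x − 117.1)² − (y + 36.5)² with x = 18.999, y = 2.002, so z ≈ 12.202 ≈ 12.2 km.

x ≈ 19.0 km, y ≈ 2.0 km, depth ≈ 12.2 km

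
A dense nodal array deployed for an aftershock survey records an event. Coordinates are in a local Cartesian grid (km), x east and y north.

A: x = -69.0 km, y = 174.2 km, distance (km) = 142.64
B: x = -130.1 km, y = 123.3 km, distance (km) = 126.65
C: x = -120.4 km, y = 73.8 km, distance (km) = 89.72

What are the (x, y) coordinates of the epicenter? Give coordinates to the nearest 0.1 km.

Circle about each station: (x + 69.0)² + (y − 174.2)² = 142.64²; (x + 130.1)² + (y − 123.3)² = 126.65²; (x + 120.4)² + (y − 73.8)² = 89.72².
Subtracting the A equation from the B and C equations removes the quadratic terms:
-122.2 x − 101.8 y = 1328.21
-102.8 x − 200.8 y = -2867.55
Solving the 2×2 system: x ≈ -39.7, y ≈ 34.6 km.

x ≈ -39.7 km, y ≈ 34.6 km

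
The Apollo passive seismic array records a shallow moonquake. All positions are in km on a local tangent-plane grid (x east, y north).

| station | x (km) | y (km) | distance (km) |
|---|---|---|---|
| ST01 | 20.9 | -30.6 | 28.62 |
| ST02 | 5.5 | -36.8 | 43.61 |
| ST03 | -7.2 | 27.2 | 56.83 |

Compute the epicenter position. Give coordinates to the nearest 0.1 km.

(37.8, -7.5)

Circle about each station: (x − 20.9)² + (y + 30.6)² = 28.62²; (x − 5.5)² + (y + 36.8)² = 43.61²; (x + 7.2)² + (y − 27.2)² = 56.83².
Subtracting pairs of circle equations eliminates x²+y² and gives linear equations (the radical axes):
-30.8 x − 12.4 y = -1071.41
-56.2 x + 115.6 y = -2992.03
Solving the 2×2 system: x ≈ 37.8, y ≈ -7.5 km.
Check against ST01 (with the unrounded x, y): √((x − 20.9)²+(y + 30.6)²) = 28.62 ≈ 28.62 km. ✓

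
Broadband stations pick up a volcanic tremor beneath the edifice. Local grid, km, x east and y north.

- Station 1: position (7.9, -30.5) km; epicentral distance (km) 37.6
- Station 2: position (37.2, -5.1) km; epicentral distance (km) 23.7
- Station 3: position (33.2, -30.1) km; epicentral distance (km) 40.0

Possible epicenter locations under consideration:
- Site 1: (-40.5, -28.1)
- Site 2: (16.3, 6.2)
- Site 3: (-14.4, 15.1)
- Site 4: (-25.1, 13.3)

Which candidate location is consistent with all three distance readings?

Site 2

For each candidate, compare |candidate − station| to the reported distance:
Site 1: residuals Station 1 10.9, Station 2 57.3, Station 3 33.7 → max 57.3 km
Site 2: residuals Station 1 0.0, Station 2 0.1, Station 3 0.0 → max 0.1 km
Site 3: residuals Station 1 13.2, Station 2 31.7, Station 3 25.6 → max 31.7 km
Site 4: residuals Station 1 17.2, Station 2 41.3, Station 3 32.7 → max 41.3 km
Only Site 2 has all residuals ≈ 0.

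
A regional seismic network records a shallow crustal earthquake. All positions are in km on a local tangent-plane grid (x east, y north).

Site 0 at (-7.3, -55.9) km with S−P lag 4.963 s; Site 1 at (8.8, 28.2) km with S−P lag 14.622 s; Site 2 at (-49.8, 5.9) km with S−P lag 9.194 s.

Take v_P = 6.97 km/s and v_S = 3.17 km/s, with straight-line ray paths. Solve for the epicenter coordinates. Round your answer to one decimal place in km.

Distance from S−P lag: d = Δt · v_P v_S / (v_P − v_S) = Δt · (6.97·3.17)/(6.97−3.17) ≈ 5.8144·Δt.
So d_Site 0 = 28.86, d_Site 1 = 85.02, d_Site 2 = 53.46 km.
Circle about each station: (x + 7.3)² + (y + 55.9)² = 28.86²; (x − 8.8)² + (y − 28.2)² = 85.02²; (x + 49.8)² + (y − 5.9)² = 53.46².
Subtracting the Site 0 equation from the Site 1 and Site 2 equations removes the quadratic terms:
32.2 x + 168.2 y = -8700.92
-85.0 x + 123.6 y = -2688.32
Solving the 2×2 system: x ≈ -34.1, y ≈ -45.2 km.
Check against Site 0 (with the unrounded x, y): √((x + 7.3)²+(y + 55.9)²) = 28.86 ≈ 28.86 km. ✓

x ≈ -34.1 km, y ≈ -45.2 km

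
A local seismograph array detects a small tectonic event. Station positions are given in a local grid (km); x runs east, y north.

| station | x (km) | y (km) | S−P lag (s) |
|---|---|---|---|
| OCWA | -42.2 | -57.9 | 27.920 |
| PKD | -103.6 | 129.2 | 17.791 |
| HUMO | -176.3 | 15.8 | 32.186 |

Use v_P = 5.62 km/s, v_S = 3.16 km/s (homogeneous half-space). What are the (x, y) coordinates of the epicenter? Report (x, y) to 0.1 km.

(24.8, 132.2)

Distance from S−P lag: d = Δt · v_P v_S / (v_P − v_S) = Δt · (5.62·3.16)/(5.62−3.16) ≈ 7.2192·Δt.
So d_OCWA = 201.56, d_PKD = 128.44, d_HUMO = 232.36 km.
Circle about each station: (x + 42.2)² + (y + 57.9)² = 201.56²; (x + 103.6)² + (y − 129.2)² = 128.44²; (x + 176.3)² + (y − 15.8)² = 232.36².
Subtracting pairs of circle equations eliminates x²+y² and gives linear equations (the radical axes):
-122.8 x + 374.2 y = 46421.95
-268.2 x + 147.4 y = 12833.34
Solving the 2×2 system: x ≈ 24.8, y ≈ 132.2 km.
Check against OCWA (with the unrounded x, y): √((x + 42.2)²+(y + 57.9)²) = 201.56 ≈ 201.56 km. ✓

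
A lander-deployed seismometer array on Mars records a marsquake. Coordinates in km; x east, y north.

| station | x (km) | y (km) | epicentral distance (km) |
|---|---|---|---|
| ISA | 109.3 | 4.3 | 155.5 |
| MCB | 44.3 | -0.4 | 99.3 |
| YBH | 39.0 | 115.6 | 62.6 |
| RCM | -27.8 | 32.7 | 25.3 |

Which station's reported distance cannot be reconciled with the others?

Solve using three stations at a time. Using ISA, MCB, RCM (subtract circle equations pairwise → linear system) gives (x, y) ≈ (-37.3, 56.3).
Distances from that point to each station vs reported:
  ISA: calculated 155.5 vs reported 155.5 → residual 0.0 km
  MCB: calculated 99.3 vs reported 99.3 → residual 0.0 km
  YBH: calculated 96.6 vs reported 62.6 → residual 34.0 km
  RCM: calculated 25.4 vs reported 25.3 → residual 0.1 km
ISA, MCB, RCM are mutually consistent (residuals ≈ 0); YBH is off by 34.0 km.

YBH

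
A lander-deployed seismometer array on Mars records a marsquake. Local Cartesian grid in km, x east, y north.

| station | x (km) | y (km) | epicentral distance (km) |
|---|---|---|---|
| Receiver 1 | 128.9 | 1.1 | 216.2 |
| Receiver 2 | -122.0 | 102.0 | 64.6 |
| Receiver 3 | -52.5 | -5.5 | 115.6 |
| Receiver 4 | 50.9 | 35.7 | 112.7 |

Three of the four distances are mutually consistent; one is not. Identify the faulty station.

Solve using three stations at a time. Using Receiver 1, Receiver 2, Receiver 3 (subtract circle equations pairwise → linear system) gives (x, y) ≈ (-57.9, 110.0).
Distances from that point to each station vs reported:
  Receiver 1: calculated 216.2 vs reported 216.2 → residual 0.0 km
  Receiver 2: calculated 64.6 vs reported 64.6 → residual 0.0 km
  Receiver 3: calculated 115.6 vs reported 115.6 → residual 0.0 km
  Receiver 4: calculated 131.7 vs reported 112.7 → residual 19.0 km
Receiver 1, Receiver 2, Receiver 3 are mutually consistent (residuals ≈ 0); Receiver 4 is off by 19.0 km.

Receiver 4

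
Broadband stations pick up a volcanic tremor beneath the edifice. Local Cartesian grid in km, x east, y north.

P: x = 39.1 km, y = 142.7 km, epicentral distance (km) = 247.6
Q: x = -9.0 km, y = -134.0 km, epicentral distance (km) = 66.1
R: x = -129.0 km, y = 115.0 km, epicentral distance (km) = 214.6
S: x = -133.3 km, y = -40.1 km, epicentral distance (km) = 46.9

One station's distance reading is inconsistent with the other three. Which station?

Solve using three stations at a time. Using P, Q, R (subtract circle equations pairwise → linear system) gives (x, y) ≈ (-54.9, -86.4).
Distances from that point to each station vs reported:
  P: calculated 247.6 vs reported 247.6 → residual 0.0 km
  Q: calculated 66.1 vs reported 66.1 → residual 0.0 km
  R: calculated 214.6 vs reported 214.6 → residual 0.0 km
  S: calculated 91.1 vs reported 46.9 → residual 44.2 km
P, Q, R are mutually consistent (residuals ≈ 0); S is off by 44.2 km.

S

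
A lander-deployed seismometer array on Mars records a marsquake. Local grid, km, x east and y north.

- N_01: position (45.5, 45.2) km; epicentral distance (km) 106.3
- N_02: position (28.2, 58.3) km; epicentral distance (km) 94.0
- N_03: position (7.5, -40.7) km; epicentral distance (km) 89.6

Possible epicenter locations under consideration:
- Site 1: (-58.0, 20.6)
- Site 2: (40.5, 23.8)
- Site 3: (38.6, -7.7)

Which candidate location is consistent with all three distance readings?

For each candidate, compare |candidate − station| to the reported distance:
Site 1: residuals N_01 0.1, N_02 0.1, N_03 0.1 → max 0.1 km
Site 2: residuals N_01 84.3, N_02 57.4, N_03 17.1 → max 84.3 km
Site 3: residuals N_01 53.0, N_02 27.2, N_03 44.3 → max 53.0 km
Only Site 1 has all residuals ≈ 0.

Site 1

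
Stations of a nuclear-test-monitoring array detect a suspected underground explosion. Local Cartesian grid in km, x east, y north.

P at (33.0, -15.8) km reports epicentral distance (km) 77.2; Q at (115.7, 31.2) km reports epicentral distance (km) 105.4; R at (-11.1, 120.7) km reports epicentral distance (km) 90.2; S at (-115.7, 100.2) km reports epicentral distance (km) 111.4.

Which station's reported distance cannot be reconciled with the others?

Solve using three stations at a time. Using P, R, S (subtract circle equations pairwise → linear system) gives (x, y) ≈ (-27.6, 32.0).
Distances from that point to each station vs reported:
  P: calculated 77.2 vs reported 77.2 → residual 0.0 km
  Q: calculated 143.3 vs reported 105.4 → residual 37.9 km
  R: calculated 90.2 vs reported 90.2 → residual 0.0 km
  S: calculated 111.4 vs reported 111.4 → residual 0.0 km
P, R, S are mutually consistent (residuals ≈ 0); Q is off by 37.9 km.

Q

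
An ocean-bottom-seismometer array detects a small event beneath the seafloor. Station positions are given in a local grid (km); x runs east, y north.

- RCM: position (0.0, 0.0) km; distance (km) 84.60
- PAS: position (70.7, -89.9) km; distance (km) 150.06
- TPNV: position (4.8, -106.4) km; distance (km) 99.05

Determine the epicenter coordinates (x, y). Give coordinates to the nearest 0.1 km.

Circle about each station: x² + y² = 84.60²; (x − 70.7)² + (y + 89.9)² = 150.06²; (x − 4.8)² + (y + 106.4)² = 99.05².
Subtracting pairs of circle equations eliminates x²+y² and gives linear equations (the radical axes):
141.4 x − 179.8 y = -2280.34
9.6 x − 212.8 y = 8690.26
Solving the 2×2 system: x ≈ -72.2, y ≈ -44.1 km.

x ≈ -72.2 km, y ≈ -44.1 km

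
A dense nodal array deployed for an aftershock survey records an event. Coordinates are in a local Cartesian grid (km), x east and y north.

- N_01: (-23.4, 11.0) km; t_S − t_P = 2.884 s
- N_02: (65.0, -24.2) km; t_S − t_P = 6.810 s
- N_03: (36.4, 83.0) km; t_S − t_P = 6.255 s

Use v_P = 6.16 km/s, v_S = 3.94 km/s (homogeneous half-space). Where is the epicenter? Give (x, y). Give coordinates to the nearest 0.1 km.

6.3 km east, 21.6 km north

Distance from S−P lag: d = Δt · v_P v_S / (v_P − v_S) = Δt · (6.16·3.94)/(6.16−3.94) ≈ 10.9326·Δt.
So d_N_01 = 31.53, d_N_02 = 74.45, d_N_03 = 68.38 km.
Circle about each station: (x + 23.4)² + (y − 11.0)² = 31.53²; (x − 65.0)² + (y + 24.2)² = 74.45²; (x − 36.4)² + (y − 83.0)² = 68.38².
Subtracting pairs of circle equations eliminates x²+y² and gives linear equations (the radical axes):
176.8 x − 70.4 y = -406.58
119.6 x + 144.0 y = 3863.72
Solving the 2×2 system: x ≈ 6.3, y ≈ 21.6 km.
Check against N_01 (with the unrounded x, y): √((x + 23.4)²+(y − 11.0)²) = 31.53 ≈ 31.53 km. ✓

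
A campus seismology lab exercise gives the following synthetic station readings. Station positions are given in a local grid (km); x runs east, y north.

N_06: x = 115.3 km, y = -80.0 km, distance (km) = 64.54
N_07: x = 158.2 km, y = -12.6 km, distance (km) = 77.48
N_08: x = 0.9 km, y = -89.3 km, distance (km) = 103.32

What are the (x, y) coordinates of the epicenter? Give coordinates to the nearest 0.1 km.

x ≈ 81.7 km, y ≈ -24.9 km

Circle about each station: (x − 115.3)² + (y + 80.0)² = 64.54²; (x − 158.2)² + (y + 12.6)² = 77.48²; (x − 0.9)² + (y + 89.3)² = 103.32².
Subtracting pairs of circle equations eliminates x²+y² and gives linear equations (the radical axes):
85.8 x + 134.8 y = 3654.17
-228.8 x − 18.6 y = -18228.40
Solving the 2×2 system: x ≈ 81.7, y ≈ -24.9 km.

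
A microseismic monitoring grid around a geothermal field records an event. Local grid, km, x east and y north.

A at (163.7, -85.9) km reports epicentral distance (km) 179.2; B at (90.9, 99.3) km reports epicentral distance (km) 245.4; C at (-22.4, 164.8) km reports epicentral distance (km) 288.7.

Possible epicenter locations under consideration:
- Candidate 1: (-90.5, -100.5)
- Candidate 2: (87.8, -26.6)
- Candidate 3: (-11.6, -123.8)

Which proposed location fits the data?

Candidate 3

For each candidate, compare |candidate − station| to the reported distance:
Candidate 1: residuals A 75.4, B 24.5, C 14.8 → max 75.4 km
Candidate 2: residuals A 82.9, B 119.5, C 67.8 → max 119.5 km
Candidate 3: residuals A 0.2, B 0.1, C 0.1 → max 0.2 km
Only Candidate 3 has all residuals ≈ 0.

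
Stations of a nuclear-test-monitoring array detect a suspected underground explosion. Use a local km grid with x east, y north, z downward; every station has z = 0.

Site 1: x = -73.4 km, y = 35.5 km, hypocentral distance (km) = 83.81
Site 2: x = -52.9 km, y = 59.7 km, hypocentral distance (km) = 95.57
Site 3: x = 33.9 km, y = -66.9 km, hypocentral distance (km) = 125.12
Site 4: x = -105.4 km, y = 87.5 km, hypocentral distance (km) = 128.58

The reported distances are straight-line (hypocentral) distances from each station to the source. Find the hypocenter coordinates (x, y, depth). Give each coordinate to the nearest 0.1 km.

Each station gives a sphere (x−x_i)² + (y−y_i)² + z² = d_i² (stations at z=0).
Subtracting the Site 1 sphere from Site 2 and Site 3: z² cancels, leaving linear equations in x and y:
41.0 x + 48.4 y = -2394.82
214.6 x − 204.8 y = -9653.89
Solving: x ≈ -50.987, y ≈ -6.288 km (keep extra digits for the depth step; rounded: -51.0, -6.3).
Then from the Site 1 sphere: z² = 83.81² − (x + 73.4)² − (y − 35.5)² with x = -50.987, y = -6.288, so z ≈ 69.105 ≈ 69.1 km.
Check against Site 4 (with the unrounded solution): distance 128.58 ≈ 128.58 km. ✓

x ≈ -51.0 km, y ≈ -6.3 km, depth ≈ 69.1 km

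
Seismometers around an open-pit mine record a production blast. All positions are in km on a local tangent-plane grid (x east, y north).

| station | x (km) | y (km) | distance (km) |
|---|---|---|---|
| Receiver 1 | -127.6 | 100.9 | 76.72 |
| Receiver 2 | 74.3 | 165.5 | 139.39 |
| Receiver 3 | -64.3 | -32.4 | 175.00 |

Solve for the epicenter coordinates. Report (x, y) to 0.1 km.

x ≈ -63.2 km, y ≈ 142.6 km

Circle about each station: (x + 127.6)² + (y − 100.9)² = 76.72²; (x − 74.3)² + (y − 165.5)² = 139.39²; (x + 64.3)² + (y + 32.4)² = 175.00².
Subtracting pairs of circle equations eliminates x²+y² and gives linear equations (the radical axes):
403.8 x + 129.2 y = -7095.44
126.6 x − 266.6 y = -46017.36
Solving the 2×2 system: x ≈ -63.2, y ≈ 142.6 km.
Check against Receiver 1 (with the unrounded x, y): √((x + 127.6)²+(y − 100.9)²) = 76.72 ≈ 76.72 km. ✓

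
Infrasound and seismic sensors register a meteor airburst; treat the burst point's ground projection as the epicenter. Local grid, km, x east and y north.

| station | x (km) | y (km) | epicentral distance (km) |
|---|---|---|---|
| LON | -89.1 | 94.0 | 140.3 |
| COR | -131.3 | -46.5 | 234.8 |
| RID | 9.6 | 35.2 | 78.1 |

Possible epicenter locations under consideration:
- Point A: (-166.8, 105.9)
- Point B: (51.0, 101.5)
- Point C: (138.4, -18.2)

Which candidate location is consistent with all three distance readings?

For each candidate, compare |candidate − station| to the reported distance:
Point A: residuals LON 61.7, COR 78.3, RID 111.9 → max 111.9 km
Point B: residuals LON 0.0, COR 0.0, RID 0.1 → max 0.1 km
Point C: residuals LON 113.4, COR 36.4, RID 61.3 → max 113.4 km
Only Point B has all residuals ≈ 0.

Point B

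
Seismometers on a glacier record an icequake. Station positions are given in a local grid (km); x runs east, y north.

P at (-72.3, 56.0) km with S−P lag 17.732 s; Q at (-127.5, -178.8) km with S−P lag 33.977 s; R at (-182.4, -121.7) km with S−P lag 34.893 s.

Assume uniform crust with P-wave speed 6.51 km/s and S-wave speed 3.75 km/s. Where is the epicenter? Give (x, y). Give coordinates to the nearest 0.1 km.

Distance from S−P lag: d = Δt · v_P v_S / (v_P − v_S) = Δt · (6.51·3.75)/(6.51−3.75) ≈ 8.8451·Δt.
So d_P = 156.84, d_Q = 300.53, d_R = 308.63 km.
Circle about each station: (x + 72.3)² + (y − 56.0)² = 156.84²; (x + 127.5)² + (y + 178.8)² = 300.53²; (x + 182.4)² + (y + 121.7)² = 308.63².
Subtracting the P equation from the Q and R equations removes the quadratic terms:
-110.4 x − 469.6 y = -25857.10
-220.2 x − 355.4 y = -30936.33
Solving the 2×2 system: x ≈ 83.2, y ≈ 35.5 km.

(83.2, 35.5)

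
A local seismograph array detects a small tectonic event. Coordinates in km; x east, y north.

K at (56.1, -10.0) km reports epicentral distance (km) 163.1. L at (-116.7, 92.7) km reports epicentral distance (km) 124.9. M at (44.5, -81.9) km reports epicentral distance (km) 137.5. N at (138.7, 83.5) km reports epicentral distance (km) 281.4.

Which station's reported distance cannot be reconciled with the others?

L

Solve using three stations at a time. Using K, M, N (subtract circle equations pairwise → linear system) gives (x, y) ≈ (-92.9, -76.4).
Distances from that point to each station vs reported:
  K: calculated 163.1 vs reported 163.1 → residual 0.0 km
  L: calculated 170.7 vs reported 124.9 → residual 45.8 km
  M: calculated 137.5 vs reported 137.5 → residual 0.0 km
  N: calculated 281.4 vs reported 281.4 → residual 0.0 km
K, M, N are mutually consistent (residuals ≈ 0); L is off by 45.8 km.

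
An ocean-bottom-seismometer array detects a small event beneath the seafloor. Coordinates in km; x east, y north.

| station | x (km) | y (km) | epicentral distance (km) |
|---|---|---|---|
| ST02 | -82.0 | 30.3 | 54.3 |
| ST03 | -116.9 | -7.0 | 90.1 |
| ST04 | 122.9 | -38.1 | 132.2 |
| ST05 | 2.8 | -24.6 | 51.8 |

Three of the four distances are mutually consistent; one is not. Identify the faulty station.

Solve using three stations at a time. Using ST02, ST03, ST05 (subtract circle equations pairwise → linear system) gives (x, y) ≈ (-29.7, 15.7).
Distances from that point to each station vs reported:
  ST02: calculated 54.3 vs reported 54.3 → residual 0.0 km
  ST03: calculated 90.1 vs reported 90.1 → residual 0.0 km
  ST04: calculated 161.8 vs reported 132.2 → residual 29.6 km
  ST05: calculated 51.8 vs reported 51.8 → residual 0.0 km
ST02, ST03, ST05 are mutually consistent (residuals ≈ 0); ST04 is off by 29.6 km.

ST04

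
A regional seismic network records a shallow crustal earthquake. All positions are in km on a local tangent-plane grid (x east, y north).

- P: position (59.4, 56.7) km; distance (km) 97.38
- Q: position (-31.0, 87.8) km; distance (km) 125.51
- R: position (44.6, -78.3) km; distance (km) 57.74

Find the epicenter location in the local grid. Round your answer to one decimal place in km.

Circle about each station: (x − 59.4)² + (y − 56.7)² = 97.38²; (x + 31.0)² + (y − 87.8)² = 125.51²; (x − 44.6)² + (y + 78.3)² = 57.74².
Subtracting the P equation from the Q and R equations removes the quadratic terms:
-180.8 x + 62.2 y = -4343.31
-29.6 x − 270.0 y = 7525.76
Solving the 2×2 system: x ≈ 13.9, y ≈ -29.4 km.

x ≈ 13.9 km, y ≈ -29.4 km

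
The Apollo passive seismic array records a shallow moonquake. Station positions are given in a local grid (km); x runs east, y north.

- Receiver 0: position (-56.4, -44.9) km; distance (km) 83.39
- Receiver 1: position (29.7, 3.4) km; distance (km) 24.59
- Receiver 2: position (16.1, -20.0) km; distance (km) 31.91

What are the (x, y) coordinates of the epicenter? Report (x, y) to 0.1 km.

Circle about each station: (x + 56.4)² + (y + 44.9)² = 83.39²; (x − 29.7)² + (y − 3.4)² = 24.59²; (x − 16.1)² + (y + 20.0)² = 31.91².
Subtracting the Receiver 0 equation from the Receiver 1 and Receiver 2 equations removes the quadratic terms:
172.2 x + 96.6 y = 2045.90
145.0 x + 49.8 y = 1397.88
Solving the 2×2 system: x ≈ 6.1, y ≈ 10.3 km.

(6.1, 10.3)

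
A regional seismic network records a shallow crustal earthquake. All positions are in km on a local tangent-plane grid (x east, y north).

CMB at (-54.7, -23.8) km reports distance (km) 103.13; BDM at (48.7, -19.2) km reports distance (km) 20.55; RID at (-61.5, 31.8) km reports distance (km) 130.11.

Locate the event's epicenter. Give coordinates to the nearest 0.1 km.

47.2 km east, -39.7 km north

Circle about each station: (x + 54.7)² + (y + 23.8)² = 103.13²; (x − 48.7)² + (y + 19.2)² = 20.55²; (x + 61.5)² + (y − 31.8)² = 130.11².
Subtracting pairs of circle equations eliminates x²+y² and gives linear equations (the radical axes):
206.8 x + 9.2 y = 9395.29
-13.6 x + 111.2 y = -5057.86
Solving the 2×2 system: x ≈ 47.2, y ≈ -39.7 km.
Check against CMB (with the unrounded x, y): √((x + 54.7)²+(y + 23.8)²) = 103.13 ≈ 103.13 km. ✓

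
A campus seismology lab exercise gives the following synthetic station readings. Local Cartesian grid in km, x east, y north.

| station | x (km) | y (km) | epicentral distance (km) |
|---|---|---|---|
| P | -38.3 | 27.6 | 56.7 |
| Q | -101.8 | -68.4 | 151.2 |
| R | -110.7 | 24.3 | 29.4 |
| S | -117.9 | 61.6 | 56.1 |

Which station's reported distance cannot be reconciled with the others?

Solve using three stations at a time. Using P, Q, S (subtract circle equations pairwise → linear system) gives (x, y) ≈ (-64.2, 78.1).
Distances from that point to each station vs reported:
  P: calculated 56.7 vs reported 56.7 → residual 0.0 km
  Q: calculated 151.2 vs reported 151.2 → residual 0.0 km
  R: calculated 71.1 vs reported 29.4 → residual 41.7 km
  S: calculated 56.1 vs reported 56.1 → residual 0.0 km
P, Q, S are mutually consistent (residuals ≈ 0); R is off by 41.7 km.

R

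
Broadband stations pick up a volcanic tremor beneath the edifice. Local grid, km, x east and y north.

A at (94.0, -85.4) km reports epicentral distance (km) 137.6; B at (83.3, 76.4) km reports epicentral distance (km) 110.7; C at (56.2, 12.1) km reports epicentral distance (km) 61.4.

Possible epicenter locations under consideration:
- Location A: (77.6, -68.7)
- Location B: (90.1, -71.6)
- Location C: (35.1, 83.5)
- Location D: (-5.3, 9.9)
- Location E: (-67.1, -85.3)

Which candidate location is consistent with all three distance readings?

For each candidate, compare |candidate − station| to the reported distance:
Location A: residuals A 114.2, B 34.5, C 22.2 → max 114.2 km
Location B: residuals A 123.3, B 37.5, C 28.9 → max 123.3 km
Location C: residuals A 41.3, B 62.0, C 13.1 → max 62.0 km
Location D: residuals A 0.0, B 0.1, C 0.1 → max 0.1 km
Location E: residuals A 23.5, B 110.1, C 95.7 → max 110.1 km
Only Location D has all residuals ≈ 0.

Location D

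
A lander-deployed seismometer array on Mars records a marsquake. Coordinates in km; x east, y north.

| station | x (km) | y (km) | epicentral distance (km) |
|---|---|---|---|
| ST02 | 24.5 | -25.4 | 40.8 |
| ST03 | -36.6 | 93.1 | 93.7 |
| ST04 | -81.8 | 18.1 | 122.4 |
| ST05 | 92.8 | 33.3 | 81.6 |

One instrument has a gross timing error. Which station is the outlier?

Solve using three stations at a time. Using ST02, ST03, ST05 (subtract circle equations pairwise → linear system) gives (x, y) ≈ (13.5, 13.9).
Distances from that point to each station vs reported:
  ST02: calculated 40.8 vs reported 40.8 → residual 0.0 km
  ST03: calculated 93.7 vs reported 93.7 → residual 0.0 km
  ST04: calculated 95.4 vs reported 122.4 → residual 27.0 km
  ST05: calculated 81.6 vs reported 81.6 → residual 0.0 km
ST02, ST03, ST05 are mutually consistent (residuals ≈ 0); ST04 is off by 27.0 km.

ST04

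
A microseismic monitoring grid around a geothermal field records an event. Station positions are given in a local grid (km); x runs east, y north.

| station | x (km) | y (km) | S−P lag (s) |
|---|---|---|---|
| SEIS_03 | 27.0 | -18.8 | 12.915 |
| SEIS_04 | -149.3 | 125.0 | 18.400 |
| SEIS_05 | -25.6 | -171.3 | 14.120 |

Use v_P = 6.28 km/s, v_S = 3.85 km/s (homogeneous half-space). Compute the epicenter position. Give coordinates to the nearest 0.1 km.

Distance from S−P lag: d = Δt · v_P v_S / (v_P − v_S) = Δt · (6.28·3.85)/(6.28−3.85) ≈ 9.9498·Δt.
So d_SEIS_03 = 128.50, d_SEIS_04 = 183.08, d_SEIS_05 = 140.49 km.
Circle about each station: (x − 27.0)² + (y + 18.8)² = 128.50²; (x + 149.3)² + (y − 125.0)² = 183.08²; (x + 25.6)² + (y + 171.3)² = 140.49².
Subtracting the SEIS_03 equation from the SEIS_04 and SEIS_05 equations removes the quadratic terms:
-352.6 x + 287.6 y = 19827.01
-105.2 x − 305.0 y = 25691.42
Solving the 2×2 system: x ≈ -97.5, y ≈ -50.6 km.
Check against SEIS_03 (with the unrounded x, y): √((x − 27.0)²+(y + 18.8)²) = 128.50 ≈ 128.50 km. ✓

-97.5 km east, -50.6 km north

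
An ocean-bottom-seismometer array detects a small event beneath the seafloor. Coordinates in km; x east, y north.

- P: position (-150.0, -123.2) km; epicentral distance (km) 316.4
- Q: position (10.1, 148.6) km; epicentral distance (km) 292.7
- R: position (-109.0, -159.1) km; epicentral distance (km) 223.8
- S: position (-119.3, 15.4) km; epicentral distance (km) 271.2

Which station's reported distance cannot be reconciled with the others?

P

Solve using three stations at a time. Using Q, R, S (subtract circle equations pairwise → linear system) gives (x, y) ≈ (112.4, -125.7).
Distances from that point to each station vs reported:
  P: calculated 262.4 vs reported 316.4 → residual 54.0 km
  Q: calculated 292.8 vs reported 292.7 → residual 0.1 km
  R: calculated 223.9 vs reported 223.8 → residual 0.1 km
  S: calculated 271.3 vs reported 271.2 → residual 0.1 km
Q, R, S are mutually consistent (residuals ≈ 0); P is off by 54.0 km.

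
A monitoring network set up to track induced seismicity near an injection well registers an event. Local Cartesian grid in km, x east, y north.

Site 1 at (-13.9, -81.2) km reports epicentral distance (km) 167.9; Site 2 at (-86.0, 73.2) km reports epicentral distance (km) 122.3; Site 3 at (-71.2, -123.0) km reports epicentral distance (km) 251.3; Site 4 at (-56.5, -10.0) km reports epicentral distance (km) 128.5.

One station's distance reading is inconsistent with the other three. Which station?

Solve using three stations at a time. Using Site 1, Site 2, Site 4 (subtract circle equations pairwise → linear system) gives (x, y) ≈ (35.8, 78.9).
Distances from that point to each station vs reported:
  Site 1: calculated 167.7 vs reported 167.9 → residual 0.2 km
  Site 2: calculated 122.0 vs reported 122.3 → residual 0.3 km
  Site 3: calculated 228.5 vs reported 251.3 → residual 22.8 km
  Site 4: calculated 128.2 vs reported 128.5 → residual 0.3 km
Site 1, Site 2, Site 4 are mutually consistent (residuals ≈ 0); Site 3 is off by 22.8 km.

Site 3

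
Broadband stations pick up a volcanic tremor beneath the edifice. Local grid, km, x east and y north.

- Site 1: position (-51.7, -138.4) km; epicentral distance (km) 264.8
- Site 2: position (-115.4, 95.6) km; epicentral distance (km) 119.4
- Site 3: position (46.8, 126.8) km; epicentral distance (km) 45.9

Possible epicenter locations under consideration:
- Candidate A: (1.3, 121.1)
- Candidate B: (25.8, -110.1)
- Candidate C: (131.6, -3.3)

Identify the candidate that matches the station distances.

Candidate A

For each candidate, compare |candidate − station| to the reported distance:
Candidate A: residuals Site 1 0.1, Site 2 0.1, Site 3 0.0 → max 0.1 km
Candidate B: residuals Site 1 182.3, Site 2 130.1, Site 3 191.9 → max 191.9 km
Candidate C: residuals Site 1 37.1, Site 2 146.7, Site 3 109.4 → max 146.7 km
Only Candidate A has all residuals ≈ 0.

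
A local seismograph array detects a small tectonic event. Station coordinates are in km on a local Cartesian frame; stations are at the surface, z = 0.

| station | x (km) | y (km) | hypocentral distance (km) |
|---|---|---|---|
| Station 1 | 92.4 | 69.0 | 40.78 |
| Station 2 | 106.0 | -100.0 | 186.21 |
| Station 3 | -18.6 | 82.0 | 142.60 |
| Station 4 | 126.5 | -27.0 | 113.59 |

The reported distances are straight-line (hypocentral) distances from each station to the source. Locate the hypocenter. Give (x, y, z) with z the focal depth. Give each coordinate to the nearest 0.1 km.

x ≈ 122.0 km, y ≈ 84.0 km, depth ≈ 23.7 km

Each station gives a sphere (x−x_i)² + (y−y_i)² + z² = d_i² (stations at z=0).
Subtracting the Station 1 sphere from Station 2 and Station 3: z² cancels, leaving linear equations in x and y:
27.2 x − 338.0 y = -25073.92
-222.0 x + 26.0 y = -24900.55
Solving: x ≈ 122.003, y ≈ 84.001 km (keep extra digits for the depth step; rounded: 122.0, 84.0).
Then from the Station 1 sphere: z² = 40.78² − (x − 92.4)² − (y − 69.0)² with x = 122.003, y = 84.001, so z ≈ 23.699 ≈ 23.7 km.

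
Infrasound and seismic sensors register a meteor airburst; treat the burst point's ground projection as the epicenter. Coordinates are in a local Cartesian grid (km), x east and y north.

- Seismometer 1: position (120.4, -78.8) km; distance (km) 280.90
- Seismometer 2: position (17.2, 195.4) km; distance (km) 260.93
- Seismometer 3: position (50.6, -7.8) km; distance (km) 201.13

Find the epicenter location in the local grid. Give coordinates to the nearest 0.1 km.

Circle about each station: (x − 120.4)² + (y + 78.8)² = 280.90²; (x − 17.2)² + (y − 195.4)² = 260.93²; (x − 50.6)² + (y + 7.8)² = 201.13².
Subtracting pairs of circle equations eliminates x²+y² and gives linear equations (the radical axes):
-206.4 x + 548.4 y = 28591.75
-139.6 x + 142.0 y = 20367.13
Solving the 2×2 system: x ≈ -150.5, y ≈ -4.5 km.
Check against Seismometer 1 (with the unrounded x, y): √((x − 120.4)²+(y + 78.8)²) = 280.88 ≈ 280.90 km. ✓

-150.5 km east, -4.5 km north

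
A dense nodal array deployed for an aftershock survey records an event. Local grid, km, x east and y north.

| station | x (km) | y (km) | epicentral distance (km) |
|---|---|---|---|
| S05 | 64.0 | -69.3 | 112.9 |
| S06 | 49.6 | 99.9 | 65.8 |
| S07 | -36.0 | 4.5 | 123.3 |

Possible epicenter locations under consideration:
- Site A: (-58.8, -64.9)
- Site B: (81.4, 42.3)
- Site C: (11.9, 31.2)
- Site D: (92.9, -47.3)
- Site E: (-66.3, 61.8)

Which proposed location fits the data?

Site B

For each candidate, compare |candidate − station| to the reported distance:
Site A: residuals S05 10.0, S06 131.5, S07 50.3 → max 131.5 km
Site B: residuals S05 0.0, S06 0.0, S07 0.0 → max 0.0 km
Site C: residuals S05 0.3, S06 12.6, S07 68.5 → max 68.5 km
Site D: residuals S05 76.6, S06 87.6, S07 15.6 → max 87.6 km
Site E: residuals S05 71.9, S06 56.2, S07 58.5 → max 71.9 km
Only Site B has all residuals ≈ 0.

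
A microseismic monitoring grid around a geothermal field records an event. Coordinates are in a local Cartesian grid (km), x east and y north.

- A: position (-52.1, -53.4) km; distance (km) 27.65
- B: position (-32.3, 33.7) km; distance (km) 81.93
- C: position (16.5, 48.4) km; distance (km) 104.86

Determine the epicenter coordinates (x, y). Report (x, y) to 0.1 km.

Circle about each station: (x + 52.1)² + (y + 53.4)² = 27.65²; (x + 32.3)² + (y − 33.7)² = 81.93²; (x − 16.5)² + (y − 48.4)² = 104.86².
Subtracting the A equation from the B and C equations removes the quadratic terms:
39.6 x + 174.2 y = -9334.99
137.2 x + 203.6 y = -13182.26
Solving the 2×2 system: x ≈ -25.0, y ≈ -47.9 km.
Check against A (with the unrounded x, y): √((x + 52.1)²+(y + 53.4)²) = 27.66 ≈ 27.65 km. ✓

(-25.0, -47.9)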